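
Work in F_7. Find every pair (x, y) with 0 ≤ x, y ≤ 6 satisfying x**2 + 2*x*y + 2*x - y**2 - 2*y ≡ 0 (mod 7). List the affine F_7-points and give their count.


Affine F_7-points: {(0, 0), (0, 5), (2, 4), (2, 5), (5, 0), (5, 1)}; count = 6.

For each of the 49 pairs (x, y) ∈ F_7², evaluate f(x, y) mod 7. Record the zeros.
  x = 0: [0↦0, 1↦4, 2↦6, 3↦6, 4↦4, 5↦0, 6↦1]  zeros at y ∈ {0, 5}
  x = 1: [0↦3, 1↦2, 2↦6, 3↦1, 4↦1, 5↦6, 6↦2]  zeros at y ∈ ∅
  x = 2: [0↦1, 1↦2, 2↦1, 3↦5, 4↦0, 5↦0, 6↦5]  zeros at y ∈ {4, 5}
  x = 3: [0↦1, 1↦4, 2↦5, 3↦4, 4↦1, 5↦3, 6↦3]  zeros at y ∈ ∅
  x = 4: [0↦3, 1↦1, 2↦4, 3↦5, 4↦4, 5↦1, 6↦3]  zeros at y ∈ ∅
  x = 5: [0↦0, 1↦0, 2↦5, 3↦1, 4↦2, 5↦1, 6↦5]  zeros at y ∈ {0, 1}
  x = 6: [0↦6, 1↦1, 2↦1, 3↦6, 4↦2, 5↦3, 6↦2]  zeros at y ∈ ∅
Collecting zeros: affine points = {(0, 0), (0, 5), (2, 4), (2, 5), (5, 0), (5, 1)}.
Total count |C(F_7)_aff| = 6.


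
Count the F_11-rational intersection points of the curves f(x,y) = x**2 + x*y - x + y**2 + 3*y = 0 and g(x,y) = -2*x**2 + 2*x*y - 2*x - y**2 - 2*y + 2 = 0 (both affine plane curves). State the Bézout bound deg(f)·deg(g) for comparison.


Common zeros: ∅; count = 0; Bézout bound = 4.

deg(f) = 2, deg(g) = 2, so Bézout bound = 4.
Scan x ∈ F_11. For each x, list the y ∈ F_11 with f(x, y) ≡ 0 and those with g(x, y) ≡ 0 (mod 11); the common zeros in that column are the intersection.
  x = 0: f ≡ 0 at y ∈ {0, 8}; g ≡ 0 at y ∈ {4, 5}; common: ∅.
  x = 1: f ≡ 0 at y ∈ {0, 7}; g ≡ 0 at y ∈ {3, 8}; common: ∅.
  x = 2: f ≡ 0 at y ∈ ∅; g ≡ 0 at y ∈ ∅; common: ∅.
  x = 3: f ≡ 0 at y ∈ {2, 3}; g ≡ 0 at y ∈ {0, 4}; common: ∅.
  x = 4: f ≡ 0 at y ∈ {7, 8}; g ≡ 0 at y ∈ {1, 5}; common: ∅.
  x = 5: f ≡ 0 at y ∈ ∅; g ≡ 0 at y ∈ ∅; common: ∅.
  x = 6: f ≡ 0 at y ∈ {3, 10}; g ≡ 0 at y ∈ {2, 8}; common: ∅.
  x = 7: f ≡ 0 at y ∈ {2, 10}; g ≡ 0 at y ∈ {0, 1}; common: ∅.
  x = 8: f ≡ 0 at y ∈ ∅; g ≡ 0 at y ∈ ∅; common: ∅.
  x = 9: f ≡ 0 at y ∈ ∅; g ≡ 0 at y ∈ ∅; common: ∅.
  x = 10: f ≡ 0 at y ∈ ∅; g ≡ 0 at y ∈ ∅; common: ∅.
Collecting: common zeros = ∅, so the count is 0.
Comparison with the Bézout bound: 0 ≤ 4 = deg(f)·deg(g), as expected for curves with no common component (the affine F_11-count falls short of the bound because intersections may lie at infinity, over extension fields, or carry multiplicity).


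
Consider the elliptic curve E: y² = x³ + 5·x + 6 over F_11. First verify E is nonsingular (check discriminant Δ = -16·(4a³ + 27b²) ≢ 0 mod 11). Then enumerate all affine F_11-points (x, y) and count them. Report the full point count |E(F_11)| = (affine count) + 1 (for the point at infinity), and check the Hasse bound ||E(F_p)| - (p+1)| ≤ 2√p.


Affine points = {(1, 1), (1, 10), (3, 2), (3, 9), (10, 0)}; affine count = 5; |E(F_11)| = 6.

Discriminant check: Δ ∝ 4a³ + 27b² = 4·5³ + 27·6² = 4·125 + 27·36 ≡ 9 (mod 11). Nonzero ⇒ E is nonsingular.
For each x ∈ F_11, compute rhs = x³ + 5·x + 6 mod 11, then count y ∈ F_11 with y² ≡ rhs.
  x = 0: rhs = 6, matching y values: none (0 points).
  x = 1: rhs = 1, matching y values: 1, 10 (2 points).
  x = 2: rhs = 2, matching y values: none (0 points).
  x = 3: rhs = 4, matching y values: 2, 9 (2 points).
  x = 4: rhs = 2, matching y values: none (0 points).
  x = 5: rhs = 2, matching y values: none (0 points).
  x = 6: rhs = 10, matching y values: none (0 points).
  x = 7: rhs = 10, matching y values: none (0 points).
  x = 8: rhs = 8, matching y values: none (0 points).
  x = 9: rhs = 10, matching y values: none (0 points).
  x = 10: rhs = 0, matching y values: 0 (1 points).
Total affine count: 5.
Full point count |E(F_11)| = 5 + 1 = 6.
Hasse bound: |6 − (11+1)| = |-6| = 6 ≤ 2√11 ≈ 6.6332 ✓.


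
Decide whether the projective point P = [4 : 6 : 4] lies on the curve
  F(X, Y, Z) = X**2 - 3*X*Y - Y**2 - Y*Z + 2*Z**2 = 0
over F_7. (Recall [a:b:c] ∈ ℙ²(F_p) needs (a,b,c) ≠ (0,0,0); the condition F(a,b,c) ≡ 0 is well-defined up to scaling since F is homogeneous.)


F(4,6,4) ≡ 0 (mod 7); P is on the curve.

Evaluate F(4, 6, 4) term-by-term (mod 7).
  X**2 ↦ 1·16·1·1 = 16
  -3*X*Y ↦ -3·4·6·1 = -72
  -Y**2 ↦ -1·1·36·1 = -36
  -Y*Z ↦ -1·1·6·4 = -24
  2*Z**2 ↦ 2·1·1·16 = 32
Sum: F(4, 6, 4) = (16) + (-72) + (-36) + (-24) + (32) = -84.
Reducing mod 7: -84 ≡ 0 (mod 7).
Since F(a, b, c) ≡ 0 (mod 7), P lies on the curve.


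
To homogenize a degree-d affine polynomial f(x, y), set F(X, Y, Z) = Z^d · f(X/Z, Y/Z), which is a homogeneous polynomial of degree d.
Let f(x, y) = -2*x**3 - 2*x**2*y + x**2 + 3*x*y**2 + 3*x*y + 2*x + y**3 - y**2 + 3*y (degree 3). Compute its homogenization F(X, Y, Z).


F(X, Y, Z) = -2*X**3 - 2*X**2*Y + X**2*Z + 3*X*Y**2 + 3*X*Y*Z + 2*X*Z**2 + Y**3 - Y**2*Z + 3*Y*Z**2

deg(f) = 3.
Substitute x = X/Z, y = Y/Z into f, then multiply by Z^3.
  monomial -2·x^3·y^0 ↦ -2·X^3·Y^0·Z^0.
  monomial -2·x^2·y^1 ↦ -2·X^2·Y^1·Z^0.
  monomial 1·x^2·y^0 ↦ 1·X^2·Y^0·Z^1.
  monomial 3·x^1·y^2 ↦ 3·X^1·Y^2·Z^0.
  monomial 3·x^1·y^1 ↦ 3·X^1·Y^1·Z^1.
  monomial 2·x^1·y^0 ↦ 2·X^1·Y^0·Z^2.
  monomial 1·x^0·y^3 ↦ 1·X^0·Y^3·Z^0.
  monomial -1·x^0·y^2 ↦ -1·X^0·Y^2·Z^1.
  monomial 3·x^0·y^1 ↦ 3·X^0·Y^1·Z^2.
Collecting: F(X, Y, Z) = -2*X**3 - 2*X**2*Y + X**2*Z + 3*X*Y**2 + 3*X*Y*Z + 2*X*Z**2 + Y**3 - Y**2*Z + 3*Y*Z**2.


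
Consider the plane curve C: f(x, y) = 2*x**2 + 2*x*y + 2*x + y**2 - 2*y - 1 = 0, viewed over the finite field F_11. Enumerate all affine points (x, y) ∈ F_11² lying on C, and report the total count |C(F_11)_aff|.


Affine F_11-points: {(2, 0), (2, 9), (3, 3), (3, 4), (4, 2), (4, 3), (5, 6), (5, 8), (8, 0), (8, 8), (10, 6), (10, 9)}; count = 12.

For each of the 121 pairs (x, y) ∈ F_11², evaluate f(x, y) mod 11. Record the zeros.
  x = 0: [0↦10, 1↦9, 2↦10, 3↦2, 4↦7, 5↦3, 6↦1, 7↦1, 8↦3, 9↦7, 10↦2]  zeros at y ∈ ∅
  x = 1: [0↦3, 1↦4, 2↦7, 3↦1, 4↦8, 5↦6, 6↦6, 7↦8, 8↦1, 9↦7, 10↦4]  zeros at y ∈ ∅
  x = 2: [0↦0, 1↦3, 2↦8, 3↦4, 4↦2, 5↦2, 6↦4, 7↦8, 8↦3, 9↦0, 10↦10]  zeros at y ∈ {0, 9}
  x = 3: [0↦1, 1↦6, 2↦2, 3↦0, 4↦0, 5↦2, 6↦6, 7↦1, 8↦9, 9↦8, 10↦9]  zeros at y ∈ {3, 4}
  x = 4: [0↦6, 1↦2, 2↦0, 3↦0, 4↦2, 5↦6, 6↦1, 7↦9, 8↦8, 9↦9, 10↦1]  zeros at y ∈ {2, 3}
  x = 5: [0↦4, 1↦2, 2↦2, 3↦4, 4↦8, 5↦3, 6↦0, 7↦10, 8↦0, 9↦3, 10↦8]  zeros at y ∈ {6, 8}
  x = 6: [0↦6, 1↦6, 2↦8, 3↦1, 4↦7, 5↦4, 6↦3, 7↦4, 8↦7, 9↦1, 10↦8]  zeros at y ∈ ∅
  x = 7: [0↦1, 1↦3, 2↦7, 3↦2, 4↦10, 5↦9, 6↦10, 7↦2, 8↦7, 9↦3, 10↦1]  zeros at y ∈ ∅
  x = 8: [0↦0, 1↦4, 2↦10, 3↦7, 4↦6, 5↦7, 6↦10, 7↦4, 8↦0, 9↦9, 10↦9]  zeros at y ∈ {0, 8}
  x = 9: [0↦3, 1↦9, 2↦6, 3↦5, 4↦6, 5↦9, 6↦3, 7↦10, 8↦8, 9↦8, 10↦10]  zeros at y ∈ ∅
  x = 10: [0↦10, 1↦7, 2↦6, 3↦7, 4↦10, 5↦4, 6↦0, 7↦9, 8↦9, 9↦0, 10↦4]  zeros at y ∈ {6, 9}
Collecting zeros: affine points = {(2, 0), (2, 9), (3, 3), (3, 4), (4, 2), (4, 3), (5, 6), (5, 8), (8, 0), (8, 8), (10, 6), (10, 9)}.
Total count |C(F_11)_aff| = 12.


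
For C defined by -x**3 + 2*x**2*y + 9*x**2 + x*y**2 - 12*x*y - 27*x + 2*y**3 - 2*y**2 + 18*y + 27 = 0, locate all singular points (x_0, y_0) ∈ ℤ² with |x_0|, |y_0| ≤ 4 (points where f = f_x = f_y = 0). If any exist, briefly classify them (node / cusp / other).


Singular points: {(3, 0)}; classification: cusp.

Compute partial derivatives:
  f_x = -3*x**2 + 4*x*y + 18*x + y**2 - 12*y - 27.
  f_y = 2*x**2 + 2*x*y - 12*x + 6*y**2 - 4*y + 18.
Scan x_0 ∈ {−4, ..., 4}. For each x_0, f_y(x_0, y) is a polynomial in y; find its integer roots y ∈ {−4, ..., 4}, then test f_x and f at those candidates.
  x = -4: f_y(-4, y) = 6*y**2 - 12*y + 98; no integer root y with |y| ≤ 4.
  x = -3: f_y(-3, y) = 6*y**2 - 10*y + 72; no integer root y with |y| ≤ 4.
  x = -2: f_y(-2, y) = 6*y**2 - 8*y + 50; no integer root y with |y| ≤ 4.
  x = -1: f_y(-1, y) = 6*y**2 - 6*y + 32; no integer root y with |y| ≤ 4.
  x = 0: f_y(0, y) = 6*y**2 - 4*y + 18; no integer root y with |y| ≤ 4.
  x = 1: f_y(1, y) = 6*y**2 - 2*y + 8; no integer root y with |y| ≤ 4.
  x = 2: f_y(2, y) = 6*y**2 + 2; no integer root y with |y| ≤ 4.
  x = 3: f_y(3, y) = 6*y**2 + 2*y; vanishes at y ∈ {0}. (3, 0): f_x = 0, f = 0 — SINGULAR.
  x = 4: f_y(4, y) = 6*y**2 + 4*y + 2; no integer root y with |y| ≤ 4.
Only singular point on the grid: (3, 0).
Classify: substitute x = 3 + u, y = 0 + v and expand: f = -u**3 + 2*u**2*v + u*v**2 + 2*v**3 + v**2.
No constant or linear terms (consistent with a singular point). Quadratic part: v**2. Cubic part: -u**3 + 2*u**2*v + u*v**2 + 2*v**3.
The quadratic part v**2 is a perfect square, so there is a single (double) tangent line v = 0, i.e. y = 0. Restricting the cubic part to that line (v = 0) leaves -u**3 ≠ 0, so f is not divisible by v and the branch is v² ≈ u**3 to lowest order — this is a cusp.
Classification: cusp.


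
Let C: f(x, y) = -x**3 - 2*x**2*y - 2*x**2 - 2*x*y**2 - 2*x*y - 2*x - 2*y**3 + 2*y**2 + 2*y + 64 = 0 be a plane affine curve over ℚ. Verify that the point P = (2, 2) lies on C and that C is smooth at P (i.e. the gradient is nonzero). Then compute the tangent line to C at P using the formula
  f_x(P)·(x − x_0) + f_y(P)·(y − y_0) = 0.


Tangent line at P: -50*x - 42*y + 184 = 0.

Step 1: f(2, 2) = 0, so P lies on C.
Step 2: partial derivatives
  f_x(x, y) = -3*x**2 - 4*x*y - 4*x - 2*y**2 - 2*y - 2, f_y(x, y) = -2*x**2 - 4*x*y - 2*x - 6*y**2 + 4*y + 2.
  f_x(P) = -50, f_y(P) = -42 (gradient nonzero, so P is smooth).
Step 3: tangent line at P: -50·(x − 2) + -42·(y − 2) = 0.
Expanding: -50*x - 42*y + 184 = 0.


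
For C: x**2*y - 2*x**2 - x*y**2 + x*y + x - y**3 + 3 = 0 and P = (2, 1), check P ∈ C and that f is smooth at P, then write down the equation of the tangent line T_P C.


Tangent line at P: -3*x - y + 7 = 0.

Step 1: f(2, 1) = 0, so P lies on C.
Step 2: partial derivatives
  f_x(x, y) = 2*x*y - 4*x - y**2 + y + 1, f_y(x, y) = x**2 - 2*x*y + x - 3*y**2.
  f_x(P) = -3, f_y(P) = -1 (gradient nonzero, so P is smooth).
Step 3: tangent line at P: -3·(x − 2) + -1·(y − 1) = 0.
Expanding: -3*x - y + 7 = 0.


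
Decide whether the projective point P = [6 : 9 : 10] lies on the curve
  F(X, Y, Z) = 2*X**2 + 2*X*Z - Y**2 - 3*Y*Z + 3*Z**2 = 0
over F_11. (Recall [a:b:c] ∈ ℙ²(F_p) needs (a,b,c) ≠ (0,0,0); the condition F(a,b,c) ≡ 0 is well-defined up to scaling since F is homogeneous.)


F(6,9,10) ≡ 9 (mod 11); P is NOT on the curve.

Evaluate F(6, 9, 10) term-by-term (mod 11).
  2*X**2 ↦ 2·36·1·1 = 72
  2*X*Z ↦ 2·6·1·10 = 120
  -Y**2 ↦ -1·1·81·1 = -81
  -3*Y*Z ↦ -3·1·9·10 = -270
  3*Z**2 ↦ 3·1·1·100 = 300
Sum: F(6, 9, 10) = (72) + (120) + (-81) + (-270) + (300) = 141.
Reducing mod 11: 141 ≡ 9 (mod 11).
Since F(a, b, c) ≡ 9 ≠ 0 (mod 11), P does NOT lie on the curve.


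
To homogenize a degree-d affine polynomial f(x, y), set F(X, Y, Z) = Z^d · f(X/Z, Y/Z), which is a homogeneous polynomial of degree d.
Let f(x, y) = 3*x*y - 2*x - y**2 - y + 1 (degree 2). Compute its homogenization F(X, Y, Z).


F(X, Y, Z) = 3*X*Y - 2*X*Z - Y**2 - Y*Z + Z**2

deg(f) = 2.
Substitute x = X/Z, y = Y/Z into f, then multiply by Z^2.
  monomial 3·x^1·y^1 ↦ 3·X^1·Y^1·Z^0.
  monomial -2·x^1·y^0 ↦ -2·X^1·Y^0·Z^1.
  monomial -1·x^0·y^2 ↦ -1·X^0·Y^2·Z^0.
  monomial -1·x^0·y^1 ↦ -1·X^0·Y^1·Z^1.
  monomial 1·x^0·y^0 ↦ 1·X^0·Y^0·Z^2.
Collecting: F(X, Y, Z) = 3*X*Y - 2*X*Z - Y**2 - Y*Z + Z**2.


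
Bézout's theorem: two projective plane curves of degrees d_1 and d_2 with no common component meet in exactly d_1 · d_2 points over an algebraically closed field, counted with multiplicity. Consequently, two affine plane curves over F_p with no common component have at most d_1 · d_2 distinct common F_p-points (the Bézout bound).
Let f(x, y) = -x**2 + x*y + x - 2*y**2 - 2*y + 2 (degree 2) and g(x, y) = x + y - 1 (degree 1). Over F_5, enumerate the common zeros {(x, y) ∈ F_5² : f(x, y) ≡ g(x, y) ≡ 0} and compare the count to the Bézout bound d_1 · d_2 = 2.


Common zeros: ∅; count = 0; Bézout bound = 2.

deg(f) = 2, deg(g) = 1, so Bézout bound = 2.
Scan x ∈ F_5. For each x, list the y ∈ F_5 with f(x, y) ≡ 0 and those with g(x, y) ≡ 0 (mod 5); the common zeros in that column are the intersection.
  x = 0: f ≡ 0 at y ∈ {2}; g ≡ 0 at y ∈ {1}; common: ∅.
  x = 1: f ≡ 0 at y ∈ ∅; g ≡ 0 at y ∈ {0}; common: ∅.
  x = 2: f ≡ 0 at y ∈ {0}; g ≡ 0 at y ∈ {4}; common: ∅.
  x = 3: f ≡ 0 at y ∈ {1, 2}; g ≡ 0 at y ∈ {3}; common: ∅.
  x = 4: f ≡ 0 at y ∈ {0, 1}; g ≡ 0 at y ∈ {2}; common: ∅.
Collecting: common zeros = ∅, so the count is 0.
Comparison with the Bézout bound: 0 ≤ 2 = deg(f)·deg(g), as expected for curves with no common component (the affine F_5-count falls short of the bound because intersections may lie at infinity, over extension fields, or carry multiplicity).


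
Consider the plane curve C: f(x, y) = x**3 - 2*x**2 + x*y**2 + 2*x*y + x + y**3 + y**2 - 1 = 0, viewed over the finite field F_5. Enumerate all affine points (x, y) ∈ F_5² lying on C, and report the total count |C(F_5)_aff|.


Affine F_5-points: {(0, 3), (1, 3), (4, 0)}; count = 3.

For each of the 25 pairs (x, y) ∈ F_5², evaluate f(x, y) mod 5. Record the zeros.
  x = 0: [0↦4, 1↦1, 2↦1, 3↦0, 4↦4]  zeros at y ∈ {3}
  x = 1: [0↦4, 1↦4, 2↦4, 3↦0, 4↦3]  zeros at y ∈ {3}
  x = 2: [0↦1, 1↦4, 2↦4, 3↦2, 4↦4]  zeros at y ∈ ∅
  x = 3: [0↦1, 1↦2, 2↦2, 3↦2, 4↦3]  zeros at y ∈ ∅
  x = 4: [0↦0, 1↦4, 2↦4, 3↦1, 4↦1]  zeros at y ∈ {0}
Collecting zeros: affine points = {(0, 3), (1, 3), (4, 0)}.
Total count |C(F_5)_aff| = 3.


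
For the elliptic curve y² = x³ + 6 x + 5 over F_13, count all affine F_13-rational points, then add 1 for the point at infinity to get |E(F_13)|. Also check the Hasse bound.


Affine points = {(1, 5), (1, 8), (2, 5), (2, 8), (5, 2), (5, 11), (6, 6), (6, 7), (7, 0), (10, 5), (10, 8)}; affine count = 11; |E(F_13)| = 12.

Discriminant check: Δ ∝ 4a³ + 27b² = 4·6³ + 27·5² = 4·216 + 27·25 ≡ 5 (mod 13). Nonzero ⇒ E is nonsingular.
For each x ∈ F_13, compute rhs = x³ + 6·x + 5 mod 13, then count y ∈ F_13 with y² ≡ rhs.
  x = 0: rhs = 5, matching y values: none (0 points).
  x = 1: rhs = 12, matching y values: 5, 8 (2 points).
  x = 2: rhs = 12, matching y values: 5, 8 (2 points).
  x = 3: rhs = 11, matching y values: none (0 points).
  x = 4: rhs = 2, matching y values: none (0 points).
  x = 5: rhs = 4, matching y values: 2, 11 (2 points).
  x = 6: rhs = 10, matching y values: 6, 7 (2 points).
  x = 7: rhs = 0, matching y values: 0 (1 points).
  x = 8: rhs = 6, matching y values: none (0 points).
  x = 9: rhs = 8, matching y values: none (0 points).
  x = 10: rhs = 12, matching y values: 5, 8 (2 points).
  x = 11: rhs = 11, matching y values: none (0 points).
  x = 12: rhs = 11, matching y values: none (0 points).
Total affine count: 11.
Full point count |E(F_13)| = 11 + 1 = 12.
Hasse bound: |12 − (13+1)| = |-2| = 2 ≤ 2√13 ≈ 7.2111 ✓.


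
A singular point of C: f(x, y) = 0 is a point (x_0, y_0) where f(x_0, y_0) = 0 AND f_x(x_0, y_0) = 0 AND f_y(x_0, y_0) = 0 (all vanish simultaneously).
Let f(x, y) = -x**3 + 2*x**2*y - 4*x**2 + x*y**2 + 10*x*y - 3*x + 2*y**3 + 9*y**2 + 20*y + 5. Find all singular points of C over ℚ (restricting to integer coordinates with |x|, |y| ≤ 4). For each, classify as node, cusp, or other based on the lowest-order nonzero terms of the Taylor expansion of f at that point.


Singular points: {(-2, -1)}; classification: cusp.

Compute partial derivatives:
  f_x = -3*x**2 + 4*x*y - 8*x + y**2 + 10*y - 3.
  f_y = 2*x**2 + 2*x*y + 10*x + 6*y**2 + 18*y + 20.
Scan x_0 ∈ {−4, ..., 4}. For each x_0, f_y(x_0, y) is a polynomial in y; find its integer roots y ∈ {−4, ..., 4}, then test f_x and f at those candidates.
  x = -4: f_y(-4, y) = 6*y**2 + 10*y + 12; no integer root y with |y| ≤ 4.
  x = -3: f_y(-3, y) = 6*y**2 + 12*y + 8; no integer root y with |y| ≤ 4.
  x = -2: f_y(-2, y) = 6*y**2 + 14*y + 8; vanishes at y ∈ {-1}. (-2, -1): f_x = 0, f = 0 — SINGULAR.
  x = -1: f_y(-1, y) = 6*y**2 + 16*y + 12; no integer root y with |y| ≤ 4.
  x = 0: f_y(0, y) = 6*y**2 + 18*y + 20; no integer root y with |y| ≤ 4.
  x = 1: f_y(1, y) = 6*y**2 + 20*y + 32; no integer root y with |y| ≤ 4.
  x = 2: f_y(2, y) = 6*y**2 + 22*y + 48; no integer root y with |y| ≤ 4.
  x = 3: f_y(3, y) = 6*y**2 + 24*y + 68; no integer root y with |y| ≤ 4.
  x = 4: f_y(4, y) = 6*y**2 + 26*y + 92; no integer root y with |y| ≤ 4.
Only singular point on the grid: (-2, -1).
Classify: substitute x = -2 + u, y = -1 + v and expand: f = -u**3 + 2*u**2*v + u*v**2 + 2*v**3 + v**2.
No constant or linear terms (consistent with a singular point). Quadratic part: v**2. Cubic part: -u**3 + 2*u**2*v + u*v**2 + 2*v**3.
The quadratic part v**2 is a perfect square, so there is a single (double) tangent line v = 0, i.e. y = -1. Restricting the cubic part to that line (v = 0) leaves -u**3 ≠ 0, so f is not divisible by v and the branch is v² ≈ u**3 to lowest order — this is a cusp.
Classification: cusp.


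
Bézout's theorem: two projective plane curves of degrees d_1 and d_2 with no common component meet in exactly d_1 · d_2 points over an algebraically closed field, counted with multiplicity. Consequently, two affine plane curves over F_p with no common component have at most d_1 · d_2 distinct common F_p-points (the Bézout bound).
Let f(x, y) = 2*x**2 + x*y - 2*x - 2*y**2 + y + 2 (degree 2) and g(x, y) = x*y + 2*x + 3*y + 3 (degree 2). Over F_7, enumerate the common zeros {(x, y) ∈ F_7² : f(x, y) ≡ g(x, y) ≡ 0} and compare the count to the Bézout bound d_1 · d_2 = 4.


Common zeros: {(3, 2)}; count = 1; Bézout bound = 4.

deg(f) = 2, deg(g) = 2, so Bézout bound = 4.
Scan x ∈ F_7. For each x, list the y ∈ F_7 with f(x, y) ≡ 0 and those with g(x, y) ≡ 0 (mod 7); the common zeros in that column are the intersection.
  x = 0: f ≡ 0 at y ∈ ∅; g ≡ 0 at y ∈ {6}; common: ∅.
  x = 1: f ≡ 0 at y ∈ ∅; g ≡ 0 at y ∈ {4}; common: ∅.
  x = 2: f ≡ 0 at y ∈ {1, 4}; g ≡ 0 at y ∈ {0}; common: ∅.
  x = 3: f ≡ 0 at y ∈ {0, 2}; g ≡ 0 at y ∈ {2}; common: {2}.
  x = 4: f ≡ 0 at y ∈ {2, 4}; g ≡ 0 at y ∈ ∅; common: ∅.
  x = 5: f ≡ 0 at y ∈ {0, 3}; g ≡ 0 at y ∈ {1}; common: ∅.
  x = 6: f ≡ 0 at y ∈ ∅; g ≡ 0 at y ∈ {3}; common: ∅.
Collecting: common zeros = {(3, 2)}, so the count is 1.
Comparison with the Bézout bound: 1 ≤ 4 = deg(f)·deg(g), as expected for curves with no common component (the affine F_7-count falls short of the bound because intersections may lie at infinity, over extension fields, or carry multiplicity).


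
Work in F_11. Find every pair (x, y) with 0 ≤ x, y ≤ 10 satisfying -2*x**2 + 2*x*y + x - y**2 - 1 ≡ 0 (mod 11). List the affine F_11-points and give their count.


Affine F_11-points: {(3, 1), (3, 5), (4, 1), (4, 7), (5, 4), (5, 6), (7, 6), (7, 8), (8, 0), (8, 5), (9, 0), (9, 7)}; count = 12.

For each of the 121 pairs (x, y) ∈ F_11², evaluate f(x, y) mod 11. Record the zeros.
  x = 0: [0↦10, 1↦9, 2↦6, 3↦1, 4↦5, 5↦7, 6↦7, 7↦5, 8↦1, 9↦6, 10↦9]  zeros at y ∈ ∅
  x = 1: [0↦9, 1↦10, 2↦9, 3↦6, 4↦1, 5↦5, 6↦7, 7↦7, 8↦5, 9↦1, 10↦6]  zeros at y ∈ ∅
  x = 2: [0↦4, 1↦7, 2↦8, 3↦7, 4↦4, 5↦10, 6↦3, 7↦5, 8↦5, 9↦3, 10↦10]  zeros at y ∈ ∅
  x = 3: [0↦6, 1↦0, 2↦3, 3↦4, 4↦3, 5↦0, 6↦6, 7↦10, 8↦1, 9↦1, 10↦10]  zeros at y ∈ {1, 5}
  x = 4: [0↦4, 1↦0, 2↦5, 3↦8, 4↦9, 5↦8, 6↦5, 7↦0, 8↦4, 9↦6, 10↦6]  zeros at y ∈ {1, 7}
  x = 5: [0↦9, 1↦7, 2↦3, 3↦8, 4↦0, 5↦1, 6↦0, 7↦8, 8↦3, 9↦7, 10↦9]  zeros at y ∈ {4, 6}
  x = 6: [0↦10, 1↦10, 2↦8, 3↦4, 4↦9, 5↦1, 6↦2, 7↦1, 8↦9, 9↦4, 10↦8]  zeros at y ∈ ∅
  x = 7: [0↦7, 1↦9, 2↦9, 3↦7, 4↦3, 5↦8, 6↦0, 7↦1, 8↦0, 9↦8, 10↦3]  zeros at y ∈ {6, 8}
  x = 8: [0↦0, 1↦4, 2↦6, 3↦6, 4↦4, 5↦0, 6↦5, 7↦8, 8↦9, 9↦8, 10↦5]  zeros at y ∈ {0, 5}
  x = 9: [0↦0, 1↦6, 2↦10, 3↦1, 4↦1, 5↦10, 6↦6, 7↦0, 8↦3, 9↦4, 10↦3]  zeros at y ∈ {0, 7}
  x = 10: [0↦7, 1↦4, 2↦10, 3↦3, 4↦5, 5↦5, 6↦3, 7↦10, 8↦4, 9↦7, 10↦8]  zeros at y ∈ ∅
Collecting zeros: affine points = {(3, 1), (3, 5), (4, 1), (4, 7), (5, 4), (5, 6), (7, 6), (7, 8), (8, 0), (8, 5), (9, 0), (9, 7)}.
Total count |C(F_11)_aff| = 12.


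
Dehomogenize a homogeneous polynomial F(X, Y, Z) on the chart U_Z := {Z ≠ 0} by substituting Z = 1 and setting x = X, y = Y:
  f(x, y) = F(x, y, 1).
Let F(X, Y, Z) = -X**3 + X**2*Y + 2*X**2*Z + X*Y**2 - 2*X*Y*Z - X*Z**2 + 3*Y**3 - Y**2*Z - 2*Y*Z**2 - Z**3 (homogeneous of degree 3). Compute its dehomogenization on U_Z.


f(x, y) = -x**3 + x**2*y + 2*x**2 + x*y**2 - 2*x*y - x + 3*y**3 - y**2 - 2*y - 1

On U_Z we set Z = 1. Each monomial c·X^i·Y^j·Z^k in F becomes c·x^i·y^j·1^k = c·x^i·y^j.
Substituting Z = 1: F(X, Y, 1) = -x**3 + x**2*y + 2*x**2 + x*y**2 - 2*x*y - x + 3*y**3 - y**2 - 2*y - 1.
Note: deg(f) ≤ deg(F) = 3; strict inequality happens when F is divisible by Z (lost terms).


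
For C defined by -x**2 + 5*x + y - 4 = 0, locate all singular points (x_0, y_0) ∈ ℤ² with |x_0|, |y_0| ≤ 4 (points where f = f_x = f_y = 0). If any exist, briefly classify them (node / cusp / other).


No singular points in the scanned grid; C is smooth there.

Compute partial derivatives:
  f_x = 5 - 2*x.
  f_y = 1.
f_y = 1 is a nonzero constant, so f_y never vanishes: no point (x, y) can satisfy f = f_x = f_y = 0. In particular no (x, y) ∈ {−4, ..., 4}² is singular; the curve is smooth.


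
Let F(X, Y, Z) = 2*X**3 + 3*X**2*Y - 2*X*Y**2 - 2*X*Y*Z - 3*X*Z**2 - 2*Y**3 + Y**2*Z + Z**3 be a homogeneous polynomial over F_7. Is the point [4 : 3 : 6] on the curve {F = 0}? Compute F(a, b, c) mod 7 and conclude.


F(4,3,6) ≡ 1 (mod 7); P is NOT on the curve.

Evaluate F(4, 3, 6) term-by-term (mod 7).
  2*X**3 ↦ 2·64·1·1 = 128
  3*X**2*Y ↦ 3·16·3·1 = 144
  -2*X*Y**2 ↦ -2·4·9·1 = -72
  -2*X*Y*Z ↦ -2·4·3·6 = -144
  -3*X*Z**2 ↦ -3·4·1·36 = -432
  -2*Y**3 ↦ -2·1·27·1 = -54
  Y**2*Z ↦ 1·1·9·6 = 54
  Z**3 ↦ 1·1·1·216 = 216
Sum: F(4, 3, 6) = (128) + (144) + (-72) + (-144) + (-432) + (-54) + (54) + (216) = -160.
Reducing mod 7: -160 ≡ 1 (mod 7).
Since F(a, b, c) ≡ 1 ≠ 0 (mod 7), P does NOT lie on the curve.


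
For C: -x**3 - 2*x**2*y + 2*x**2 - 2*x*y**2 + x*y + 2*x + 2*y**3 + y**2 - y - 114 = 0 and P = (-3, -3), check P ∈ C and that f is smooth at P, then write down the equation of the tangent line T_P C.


Tangent line at P: -94*x - 10*y - 312 = 0.

Step 1: f(-3, -3) = 0, so P lies on C.
Step 2: partial derivatives
  f_x(x, y) = -3*x**2 - 4*x*y + 4*x - 2*y**2 + y + 2, f_y(x, y) = -2*x**2 - 4*x*y + x + 6*y**2 + 2*y - 1.
  f_x(P) = -94, f_y(P) = -10 (gradient nonzero, so P is smooth).
Step 3: tangent line at P: -94·(x − -3) + -10·(y − -3) = 0.
Expanding: -94*x - 10*y - 312 = 0.


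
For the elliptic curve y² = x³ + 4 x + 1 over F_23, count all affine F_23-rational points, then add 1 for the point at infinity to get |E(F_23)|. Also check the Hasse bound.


Affine points = {(0, 1), (0, 22), (1, 11), (1, 12), (4, 9), (4, 14), (5, 10), (5, 13), (7, 2), (7, 21), (8, 4), (8, 19), (10, 11), (10, 12), (12, 11), (12, 12), (14, 8), (14, 15), (15, 3), (15, 20), (19, 6), (19, 17), (20, 10), (20, 13), (21, 10), (21, 13)}; affine count = 26; |E(F_23)| = 27.

Discriminant check: Δ ∝ 4a³ + 27b² = 4·4³ + 27·1² = 4·64 + 27·1 ≡ 7 (mod 23). Nonzero ⇒ E is nonsingular.
For each x ∈ F_23, compute rhs = x³ + 4·x + 1 mod 23, then count y ∈ F_23 with y² ≡ rhs.
  x = 0: rhs = 1, matching y values: 1, 22 (2 points).
  x = 1: rhs = 6, matching y values: 11, 12 (2 points).
  x = 2: rhs = 17, matching y values: none (0 points).
  x = 3: rhs = 17, matching y values: none (0 points).
  x = 4: rhs = 12, matching y values: 9, 14 (2 points).
  x = 5: rhs = 8, matching y values: 10, 13 (2 points).
  x = 6: rhs = 11, matching y values: none (0 points).
  x = 7: rhs = 4, matching y values: 2, 21 (2 points).
  x = 8: rhs = 16, matching y values: 4, 19 (2 points).
  x = 9: rhs = 7, matching y values: none (0 points).
  x = 10: rhs = 6, matching y values: 11, 12 (2 points).
  x = 11: rhs = 19, matching y values: none (0 points).
  x = 12: rhs = 6, matching y values: 11, 12 (2 points).
  x = 13: rhs = 19, matching y values: none (0 points).
  x = 14: rhs = 18, matching y values: 8, 15 (2 points).
  x = 15: rhs = 9, matching y values: 3, 20 (2 points).
  x = 16: rhs = 21, matching y values: none (0 points).
  x = 17: rhs = 14, matching y values: none (0 points).
  x = 18: rhs = 17, matching y values: none (0 points).
  x = 19: rhs = 13, matching y values: 6, 17 (2 points).
  x = 20: rhs = 8, matching y values: 10, 13 (2 points).
  x = 21: rhs = 8, matching y values: 10, 13 (2 points).
  x = 22: rhs = 19, matching y values: none (0 points).
Total affine count: 26.
Full point count |E(F_23)| = 26 + 1 = 27.
Hasse bound: |27 − (23+1)| = |3| = 3 ≤ 2√23 ≈ 9.5917 ✓.


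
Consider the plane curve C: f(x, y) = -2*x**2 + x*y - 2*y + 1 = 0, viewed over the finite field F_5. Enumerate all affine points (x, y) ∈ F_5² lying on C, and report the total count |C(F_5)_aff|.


Affine F_5-points: {(0, 3), (1, 4), (3, 2), (4, 3)}; count = 4.

For each of the 25 pairs (x, y) ∈ F_5², evaluate f(x, y) mod 5. Record the zeros.
  x = 0: [0↦1, 1↦4, 2↦2, 3↦0, 4↦3]  zeros at y ∈ {3}
  x = 1: [0↦4, 1↦3, 2↦2, 3↦1, 4↦0]  zeros at y ∈ {4}
  x = 2: [0↦3, 1↦3, 2↦3, 3↦3, 4↦3]  zeros at y ∈ ∅
  x = 3: [0↦3, 1↦4, 2↦0, 3↦1, 4↦2]  zeros at y ∈ {2}
  x = 4: [0↦4, 1↦1, 2↦3, 3↦0, 4↦2]  zeros at y ∈ {3}
Collecting zeros: affine points = {(0, 3), (1, 4), (3, 2), (4, 3)}.
Total count |C(F_5)_aff| = 4.


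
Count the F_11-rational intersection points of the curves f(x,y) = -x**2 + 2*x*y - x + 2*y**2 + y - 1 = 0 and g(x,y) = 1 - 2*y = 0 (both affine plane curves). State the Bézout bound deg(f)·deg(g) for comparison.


Common zeros: {(0, 6)}; count = 1; Bézout bound = 2.

deg(f) = 2, deg(g) = 1, so Bézout bound = 2.
Scan x ∈ F_11. For each x, list the y ∈ F_11 with f(x, y) ≡ 0 and those with g(x, y) ≡ 0 (mod 11); the common zeros in that column are the intersection.
  x = 0: f ≡ 0 at y ∈ {6, 10}; g ≡ 0 at y ∈ {6}; common: {6}.
  x = 1: f ≡ 0 at y ∈ {2}; g ≡ 0 at y ∈ {6}; common: ∅.
  x = 2: f ≡ 0 at y ∈ {1, 2}; g ≡ 0 at y ∈ {6}; common: ∅.
  x = 3: f ≡ 0 at y ∈ ∅; g ≡ 0 at y ∈ {6}; common: ∅.
  x = 4: f ≡ 0 at y ∈ ∅; g ≡ 0 at y ∈ {6}; common: ∅.
  x = 5: f ≡ 0 at y ∈ ∅; g ≡ 0 at y ∈ {6}; common: ∅.
  x = 6: f ≡ 0 at y ∈ ∅; g ≡ 0 at y ∈ {6}; common: ∅.
  x = 7: f ≡ 0 at y ∈ ∅; g ≡ 0 at y ∈ {6}; common: ∅.
  x = 8: f ≡ 0 at y ∈ {9, 10}; g ≡ 0 at y ∈ {6}; common: ∅.
  x = 9: f ≡ 0 at y ∈ {9}; g ≡ 0 at y ∈ {6}; common: ∅.
  x = 10: f ≡ 0 at y ∈ {1, 5}; g ≡ 0 at y ∈ {6}; common: ∅.
Collecting: common zeros = {(0, 6)}, so the count is 1.
Comparison with the Bézout bound: 1 ≤ 2 = deg(f)·deg(g), as expected for curves with no common component (the affine F_11-count falls short of the bound because intersections may lie at infinity, over extension fields, or carry multiplicity).


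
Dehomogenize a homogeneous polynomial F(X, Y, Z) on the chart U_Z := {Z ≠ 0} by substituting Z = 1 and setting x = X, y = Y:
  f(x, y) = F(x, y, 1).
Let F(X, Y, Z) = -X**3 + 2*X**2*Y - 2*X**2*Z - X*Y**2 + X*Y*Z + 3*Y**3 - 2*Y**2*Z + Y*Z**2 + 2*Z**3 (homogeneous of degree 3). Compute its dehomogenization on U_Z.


f(x, y) = -x**3 + 2*x**2*y - 2*x**2 - x*y**2 + x*y + 3*y**3 - 2*y**2 + y + 2

On U_Z we set Z = 1. Each monomial c·X^i·Y^j·Z^k in F becomes c·x^i·y^j·1^k = c·x^i·y^j.
Substituting Z = 1: F(X, Y, 1) = -x**3 + 2*x**2*y - 2*x**2 - x*y**2 + x*y + 3*y**3 - 2*y**2 + y + 2.
Note: deg(f) ≤ deg(F) = 3; strict inequality happens when F is divisible by Z (lost terms).


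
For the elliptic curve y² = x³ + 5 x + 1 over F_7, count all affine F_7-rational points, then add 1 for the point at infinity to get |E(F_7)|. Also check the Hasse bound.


Affine points = {(0, 1), (0, 6), (1, 0), (3, 1), (3, 6), (4, 1), (4, 6), (5, 2), (5, 5), (6, 3), (6, 4)}; affine count = 11; |E(F_7)| = 12.

Discriminant check: Δ ∝ 4a³ + 27b² = 4·5³ + 27·1² = 4·125 + 27·1 ≡ 2 (mod 7). Nonzero ⇒ E is nonsingular.
For each x ∈ F_7, compute rhs = x³ + 5·x + 1 mod 7, then count y ∈ F_7 with y² ≡ rhs.
  x = 0: rhs = 1, matching y values: 1, 6 (2 points).
  x = 1: rhs = 0, matching y values: 0 (1 points).
  x = 2: rhs = 5, matching y values: none (0 points).
  x = 3: rhs = 1, matching y values: 1, 6 (2 points).
  x = 4: rhs = 1, matching y values: 1, 6 (2 points).
  x = 5: rhs = 4, matching y values: 2, 5 (2 points).
  x = 6: rhs = 2, matching y values: 3, 4 (2 points).
Total affine count: 11.
Full point count |E(F_7)| = 11 + 1 = 12.
Hasse bound: |12 − (7+1)| = |4| = 4 ≤ 2√7 ≈ 5.2915 ✓.


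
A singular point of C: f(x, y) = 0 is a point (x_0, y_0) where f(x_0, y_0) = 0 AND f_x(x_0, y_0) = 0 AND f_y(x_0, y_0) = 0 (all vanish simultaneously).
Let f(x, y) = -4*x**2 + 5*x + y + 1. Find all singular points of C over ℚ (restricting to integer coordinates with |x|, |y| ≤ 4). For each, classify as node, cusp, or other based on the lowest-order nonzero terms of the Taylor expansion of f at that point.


No singular points in the scanned grid; C is smooth there.

Compute partial derivatives:
  f_x = 5 - 8*x.
  f_y = 1.
f_y = 1 is a nonzero constant, so f_y never vanishes: no point (x, y) can satisfy f = f_x = f_y = 0. In particular no (x, y) ∈ {−4, ..., 4}² is singular; the curve is smooth.


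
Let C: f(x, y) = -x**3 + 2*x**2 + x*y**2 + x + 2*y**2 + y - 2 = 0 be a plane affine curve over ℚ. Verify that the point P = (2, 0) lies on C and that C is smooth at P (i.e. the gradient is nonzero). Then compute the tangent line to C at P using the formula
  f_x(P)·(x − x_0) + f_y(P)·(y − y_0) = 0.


Tangent line at P: -3*x + y + 6 = 0.

Step 1: f(2, 0) = 0, so P lies on C.
Step 2: partial derivatives
  f_x(x, y) = -3*x**2 + 4*x + y**2 + 1, f_y(x, y) = 2*x*y + 4*y + 1.
  f_x(P) = -3, f_y(P) = 1 (gradient nonzero, so P is smooth).
Step 3: tangent line at P: -3·(x − 2) + 1·(y − 0) = 0.
Expanding: -3*x + y + 6 = 0.


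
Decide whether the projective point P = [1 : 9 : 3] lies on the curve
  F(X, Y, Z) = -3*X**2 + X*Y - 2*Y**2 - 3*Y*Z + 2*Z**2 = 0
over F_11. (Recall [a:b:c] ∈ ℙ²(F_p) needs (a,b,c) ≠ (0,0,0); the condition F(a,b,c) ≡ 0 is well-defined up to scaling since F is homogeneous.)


F(1,9,3) ≡ 1 (mod 11); P is NOT on the curve.

Evaluate F(1, 9, 3) term-by-term (mod 11).
  -3*X**2 ↦ -3·1·1·1 = -3
  X*Y ↦ 1·1·9·1 = 9
  -2*Y**2 ↦ -2·1·81·1 = -162
  -3*Y*Z ↦ -3·1·9·3 = -81
  2*Z**2 ↦ 2·1·1·9 = 18
Sum: F(1, 9, 3) = (-3) + (9) + (-162) + (-81) + (18) = -219.
Reducing mod 11: -219 ≡ 1 (mod 11).
Since F(a, b, c) ≡ 1 ≠ 0 (mod 11), P does NOT lie on the curve.


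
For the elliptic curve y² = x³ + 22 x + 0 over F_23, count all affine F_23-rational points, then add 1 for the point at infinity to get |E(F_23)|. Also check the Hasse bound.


Affine points = {(0, 0), (1, 0), (2, 11), (2, 12), (3, 1), (3, 22), (6, 7), (6, 16), (10, 1), (10, 22), (11, 3), (11, 20), (14, 4), (14, 19), (15, 5), (15, 18), (16, 3), (16, 20), (18, 8), (18, 15), (19, 3), (19, 20), (22, 0)}; affine count = 23; |E(F_23)| = 24.

Discriminant check: Δ ∝ 4a³ + 27b² = 4·22³ + 27·0² = 4·10648 + 27·0 ≡ 19 (mod 23). Nonzero ⇒ E is nonsingular.
For each x ∈ F_23, compute rhs = x³ + 22·x + 0 mod 23, then count y ∈ F_23 with y² ≡ rhs.
  x = 0: rhs = 0, matching y values: 0 (1 points).
  x = 1: rhs = 0, matching y values: 0 (1 points).
  x = 2: rhs = 6, matching y values: 11, 12 (2 points).
  x = 3: rhs = 1, matching y values: 1, 22 (2 points).
  x = 4: rhs = 14, matching y values: none (0 points).
  x = 5: rhs = 5, matching y values: none (0 points).
  x = 6: rhs = 3, matching y values: 7, 16 (2 points).
  x = 7: rhs = 14, matching y values: none (0 points).
  x = 8: rhs = 21, matching y values: none (0 points).
  x = 9: rhs = 7, matching y values: none (0 points).
  x = 10: rhs = 1, matching y values: 1, 22 (2 points).
  x = 11: rhs = 9, matching y values: 3, 20 (2 points).
  x = 12: rhs = 14, matching y values: none (0 points).
  x = 13: rhs = 22, matching y values: none (0 points).
  x = 14: rhs = 16, matching y values: 4, 19 (2 points).
  x = 15: rhs = 2, matching y values: 5, 18 (2 points).
  x = 16: rhs = 9, matching y values: 3, 20 (2 points).
  x = 17: rhs = 20, matching y values: none (0 points).
  x = 18: rhs = 18, matching y values: 8, 15 (2 points).
  x = 19: rhs = 9, matching y values: 3, 20 (2 points).
  x = 20: rhs = 22, matching y values: none (0 points).
  x = 21: rhs = 17, matching y values: none (0 points).
  x = 22: rhs = 0, matching y values: 0 (1 points).
Total affine count: 23.
Full point count |E(F_23)| = 23 + 1 = 24.
Hasse bound: |24 − (23+1)| = |0| = 0 ≤ 2√23 ≈ 9.5917 ✓.


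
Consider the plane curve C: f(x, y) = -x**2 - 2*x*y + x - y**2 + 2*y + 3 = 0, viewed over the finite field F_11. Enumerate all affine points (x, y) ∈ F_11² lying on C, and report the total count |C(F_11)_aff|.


Affine F_11-points: {(0, 3), (0, 10), (1, 5), (1, 6), (3, 8), (3, 10), (4, 8), (6, 3), (6, 9), (10, 6), (10, 9)}; count = 11.

For each of the 121 pairs (x, y) ∈ F_11², evaluate f(x, y) mod 11. Record the zeros.
  x = 0: [0↦3, 1↦4, 2↦3, 3↦0, 4↦6, 5↦10, 6↦1, 7↦1, 8↦10, 9↦6, 10↦0]  zeros at y ∈ {3, 10}
  x = 1: [0↦3, 1↦2, 2↦10, 3↦5, 4↦9, 5↦0, 6↦0, 7↦9, 8↦5, 9↦10, 10↦2]  zeros at y ∈ {5, 6}
  x = 2: [0↦1, 1↦9, 2↦4, 3↦8, 4↦10, 5↦10, 6↦8, 7↦4, 8↦9, 9↦1, 10↦2]  zeros at y ∈ ∅
  x = 3: [0↦8, 1↦3, 2↦7, 3↦9, 4↦9, 5↦7, 6↦3, 7↦8, 8↦0, 9↦1, 10↦0]  zeros at y ∈ {8, 10}
  x = 4: [0↦2, 1↦6, 2↦8, 3↦8, 4↦6, 5↦2, 6↦7, 7↦10, 8↦0, 9↦10, 10↦7]  zeros at y ∈ {8}
  x = 5: [0↦5, 1↦7, 2↦7, 3↦5, 4↦1, 5↦6, 6↦9, 7↦10, 8↦9, 9↦6, 10↦1]  zeros at y ∈ ∅
  x = 6: [0↦6, 1↦6, 2↦4, 3↦0, 4↦5, 5↦8, 6↦9, 7↦8, 8↦5, 9↦0, 10↦4]  zeros at y ∈ {3, 9}
  x = 7: [0↦5, 1↦3, 2↦10, 3↦4, 4↦7, 5↦8, 6↦7, 7↦4, 8↦10, 9↦3, 10↦5]  zeros at y ∈ ∅
  x = 8: [0↦2, 1↦9, 2↦3, 3↦6, 4↦7, 5↦6, 6↦3, 7↦9, 8↦2, 9↦4, 10↦4]  zeros at y ∈ ∅
  x = 9: [0↦8, 1↦2, 2↦5, 3↦6, 4↦5, 5↦2, 6↦8, 7↦1, 8↦3, 9↦3, 10↦1]  zeros at y ∈ ∅
  x = 10: [0↦1, 1↦4, 2↦5, 3↦4, 4↦1, 5↦7, 6↦0, 7↦2, 8↦2, 9↦0, 10↦7]  zeros at y ∈ {6, 9}
Collecting zeros: affine points = {(0, 3), (0, 10), (1, 5), (1, 6), (3, 8), (3, 10), (4, 8), (6, 3), (6, 9), (10, 6), (10, 9)}.
Total count |C(F_11)_aff| = 11.


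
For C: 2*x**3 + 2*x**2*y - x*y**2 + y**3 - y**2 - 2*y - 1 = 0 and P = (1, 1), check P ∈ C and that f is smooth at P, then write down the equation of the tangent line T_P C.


Tangent line at P: 9*x - y - 8 = 0.

Step 1: f(1, 1) = 0, so P lies on C.
Step 2: partial derivatives
  f_x(x, y) = 6*x**2 + 4*x*y - y**2, f_y(x, y) = 2*x**2 - 2*x*y + 3*y**2 - 2*y - 2.
  f_x(P) = 9, f_y(P) = -1 (gradient nonzero, so P is smooth).
Step 3: tangent line at P: 9·(x − 1) + -1·(y − 1) = 0.
Expanding: 9*x - y - 8 = 0.


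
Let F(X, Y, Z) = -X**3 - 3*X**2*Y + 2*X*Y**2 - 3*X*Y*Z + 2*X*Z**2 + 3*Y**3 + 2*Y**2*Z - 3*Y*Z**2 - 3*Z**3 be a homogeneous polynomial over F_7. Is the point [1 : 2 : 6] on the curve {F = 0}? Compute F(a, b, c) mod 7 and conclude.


F(1,2,6) ≡ 1 (mod 7); P is NOT on the curve.

Evaluate F(1, 2, 6) term-by-term (mod 7).
  -X**3 ↦ -1·1·1·1 = -1
  -3*X**2*Y ↦ -3·1·2·1 = -6
  2*X*Y**2 ↦ 2·1·4·1 = 8
  -3*X*Y*Z ↦ -3·1·2·6 = -36
  2*X*Z**2 ↦ 2·1·1·36 = 72
  3*Y**3 ↦ 3·1·8·1 = 24
  2*Y**2*Z ↦ 2·1·4·6 = 48
  -3*Y*Z**2 ↦ -3·1·2·36 = -216
  -3*Z**3 ↦ -3·1·1·216 = -648
Sum: F(1, 2, 6) = (-1) + (-6) + (8) + (-36) + (72) + (24) + (48) + (-216) + (-648) = -755.
Reducing mod 7: -755 ≡ 1 (mod 7).
Since F(a, b, c) ≡ 1 ≠ 0 (mod 7), P does NOT lie on the curve.


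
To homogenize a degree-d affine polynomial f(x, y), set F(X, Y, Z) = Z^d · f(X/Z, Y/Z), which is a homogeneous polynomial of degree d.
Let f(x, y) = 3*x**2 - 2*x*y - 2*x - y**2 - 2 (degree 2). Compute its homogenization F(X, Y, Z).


F(X, Y, Z) = 3*X**2 - 2*X*Y - 2*X*Z - Y**2 - 2*Z**2

deg(f) = 2.
Substitute x = X/Z, y = Y/Z into f, then multiply by Z^2.
  monomial 3·x^2·y^0 ↦ 3·X^2·Y^0·Z^0.
  monomial -2·x^1·y^1 ↦ -2·X^1·Y^1·Z^0.
  monomial -2·x^1·y^0 ↦ -2·X^1·Y^0·Z^1.
  monomial -1·x^0·y^2 ↦ -1·X^0·Y^2·Z^0.
  monomial -2·x^0·y^0 ↦ -2·X^0·Y^0·Z^2.
Collecting: F(X, Y, Z) = 3*X**2 - 2*X*Y - 2*X*Z - Y**2 - 2*Z**2.


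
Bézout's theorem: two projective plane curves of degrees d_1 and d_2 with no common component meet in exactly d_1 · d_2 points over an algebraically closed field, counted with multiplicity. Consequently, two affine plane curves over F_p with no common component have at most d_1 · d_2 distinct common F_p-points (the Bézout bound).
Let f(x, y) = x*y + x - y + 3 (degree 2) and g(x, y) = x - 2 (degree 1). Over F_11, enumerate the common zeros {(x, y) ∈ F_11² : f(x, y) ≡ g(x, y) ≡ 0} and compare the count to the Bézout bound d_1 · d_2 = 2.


Common zeros: {(2, 6)}; count = 1; Bézout bound = 2.

deg(f) = 2, deg(g) = 1, so Bézout bound = 2.
Scan x ∈ F_11. For each x, list the y ∈ F_11 with f(x, y) ≡ 0 and those with g(x, y) ≡ 0 (mod 11); the common zeros in that column are the intersection.
  x = 0: f ≡ 0 at y ∈ {3}; g ≡ 0 at y ∈ ∅; common: ∅.
  x = 1: f ≡ 0 at y ∈ ∅; g ≡ 0 at y ∈ ∅; common: ∅.
  x = 2: f ≡ 0 at y ∈ {6}; g ≡ 0 at y ∈ {0, 1, 2, 3, 4, 5, 6, 7, 8, 9, 10}; common: {6}.
  x = 3: f ≡ 0 at y ∈ {8}; g ≡ 0 at y ∈ ∅; common: ∅.
  x = 4: f ≡ 0 at y ∈ {5}; g ≡ 0 at y ∈ ∅; common: ∅.
  x = 5: f ≡ 0 at y ∈ {9}; g ≡ 0 at y ∈ ∅; common: ∅.
  x = 6: f ≡ 0 at y ∈ {7}; g ≡ 0 at y ∈ ∅; common: ∅.
  x = 7: f ≡ 0 at y ∈ {2}; g ≡ 0 at y ∈ ∅; common: ∅.
  x = 8: f ≡ 0 at y ∈ {0}; g ≡ 0 at y ∈ ∅; common: ∅.
  x = 9: f ≡ 0 at y ∈ {4}; g ≡ 0 at y ∈ ∅; common: ∅.
  x = 10: f ≡ 0 at y ∈ {1}; g ≡ 0 at y ∈ ∅; common: ∅.
Collecting: common zeros = {(2, 6)}, so the count is 1.
Comparison with the Bézout bound: 1 ≤ 2 = deg(f)·deg(g), as expected for curves with no common component (the affine F_11-count falls short of the bound because intersections may lie at infinity, over extension fields, or carry multiplicity).


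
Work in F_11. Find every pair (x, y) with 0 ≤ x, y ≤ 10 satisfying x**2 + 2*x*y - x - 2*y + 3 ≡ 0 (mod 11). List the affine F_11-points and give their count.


Affine F_11-points: {(0, 7), (2, 3), (3, 6), (4, 3), (5, 4), (6, 0), (7, 10), (8, 6), (9, 7), (10, 4)}; count = 10.

For each of the 121 pairs (x, y) ∈ F_11², evaluate f(x, y) mod 11. Record the zeros.
  x = 0: [0↦3, 1↦1, 2↦10, 3↦8, 4↦6, 5↦4, 6↦2, 7↦0, 8↦9, 9↦7, 10↦5]  zeros at y ∈ {7}
  x = 1: [0↦3, 1↦3, 2↦3, 3↦3, 4↦3, 5↦3, 6↦3, 7↦3, 8↦3, 9↦3, 10↦3]  zeros at y ∈ ∅
  x = 2: [0↦5, 1↦7, 2↦9, 3↦0, 4↦2, 5↦4, 6↦6, 7↦8, 8↦10, 9↦1, 10↦3]  zeros at y ∈ {3}
  x = 3: [0↦9, 1↦2, 2↦6, 3↦10, 4↦3, 5↦7, 6↦0, 7↦4, 8↦8, 9↦1, 10↦5]  zeros at y ∈ {6}
  x = 4: [0↦4, 1↦10, 2↦5, 3↦0, 4↦6, 5↦1, 6↦7, 7↦2, 8↦8, 9↦3, 10↦9]  zeros at y ∈ {3}
  x = 5: [0↦1, 1↦9, 2↦6, 3↦3, 4↦0, 5↦8, 6↦5, 7↦2, 8↦10, 9↦7, 10↦4]  zeros at y ∈ {4}
  x = 6: [0↦0, 1↦10, 2↦9, 3↦8, 4↦7, 5↦6, 6↦5, 7↦4, 8↦3, 9↦2, 10↦1]  zeros at y ∈ {0}
  x = 7: [0↦1, 1↦2, 2↦3, 3↦4, 4↦5, 5↦6, 6↦7, 7↦8, 8↦9, 9↦10, 10↦0]  zeros at y ∈ {10}
  x = 8: [0↦4, 1↦7, 2↦10, 3↦2, 4↦5, 5↦8, 6↦0, 7↦3, 8↦6, 9↦9, 10↦1]  zeros at y ∈ {6}
  x = 9: [0↦9, 1↦3, 2↦8, 3↦2, 4↦7, 5↦1, 6↦6, 7↦0, 8↦5, 9↦10, 10↦4]  zeros at y ∈ {7}
  x = 10: [0↦5, 1↦1, 2↦8, 3↦4, 4↦0, 5↦7, 6↦3, 7↦10, 8↦6, 9↦2, 10↦9]  zeros at y ∈ {4}
Collecting zeros: affine points = {(0, 7), (2, 3), (3, 6), (4, 3), (5, 4), (6, 0), (7, 10), (8, 6), (9, 7), (10, 4)}.
Total count |C(F_11)_aff| = 10.
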